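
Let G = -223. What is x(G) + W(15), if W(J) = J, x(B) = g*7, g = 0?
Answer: 15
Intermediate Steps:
x(B) = 0 (x(B) = 0*7 = 0)
x(G) + W(15) = 0 + 15 = 15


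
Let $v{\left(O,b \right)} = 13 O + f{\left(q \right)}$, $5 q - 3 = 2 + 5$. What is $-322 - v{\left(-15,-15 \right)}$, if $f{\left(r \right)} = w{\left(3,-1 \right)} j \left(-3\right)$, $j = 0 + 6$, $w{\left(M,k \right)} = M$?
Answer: $-73$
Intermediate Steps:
$j = 6$
$q = 2$ ($q = \frac{3}{5} + \frac{2 + 5}{5} = \frac{3}{5} + \frac{1}{5} \cdot 7 = \frac{3}{5} + \frac{7}{5} = 2$)
$f{\left(r \right)} = -54$ ($f{\left(r \right)} = 3 \cdot 6 \left(-3\right) = 18 \left(-3\right) = -54$)
$v{\left(O,b \right)} = -54 + 13 O$ ($v{\left(O,b \right)} = 13 O - 54 = -54 + 13 O$)
$-322 - v{\left(-15,-15 \right)} = -322 - \left(-54 + 13 \left(-15\right)\right) = -322 - \left(-54 - 195\right) = -322 - -249 = -322 + 249 = -73$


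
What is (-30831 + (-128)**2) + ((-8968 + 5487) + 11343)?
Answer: -6585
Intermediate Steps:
(-30831 + (-128)**2) + ((-8968 + 5487) + 11343) = (-30831 + 16384) + (-3481 + 11343) = -14447 + 7862 = -6585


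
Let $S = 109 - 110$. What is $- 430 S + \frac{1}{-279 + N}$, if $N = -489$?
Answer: $\frac{330239}{768} \approx 430.0$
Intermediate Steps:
$S = -1$ ($S = 109 - 110 = -1$)
$- 430 S + \frac{1}{-279 + N} = \left(-430\right) \left(-1\right) + \frac{1}{-279 - 489} = 430 + \frac{1}{-768} = 430 - \frac{1}{768} = \frac{330239}{768}$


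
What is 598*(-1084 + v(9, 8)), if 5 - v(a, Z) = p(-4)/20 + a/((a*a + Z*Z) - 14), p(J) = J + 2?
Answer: -422621251/655 ≈ -6.4522e+5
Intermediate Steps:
p(J) = 2 + J
v(a, Z) = 51/10 - a/(-14 + Z**2 + a**2) (v(a, Z) = 5 - ((2 - 4)/20 + a/((a*a + Z*Z) - 14)) = 5 - (-2*1/20 + a/((a**2 + Z**2) - 14)) = 5 - (-1/10 + a/((Z**2 + a**2) - 14)) = 5 - (-1/10 + a/(-14 + Z**2 + a**2)) = 5 + (1/10 - a/(-14 + Z**2 + a**2)) = 51/10 - a/(-14 + Z**2 + a**2))
598*(-1084 + v(9, 8)) = 598*(-1084 + (-714 - 10*9 + 51*8**2 + 51*9**2)/(10*(-14 + 8**2 + 9**2))) = 598*(-1084 + (-714 - 90 + 51*64 + 51*81)/(10*(-14 + 64 + 81))) = 598*(-1084 + (1/10)*(-714 - 90 + 3264 + 4131)/131) = 598*(-1084 + (1/10)*(1/131)*6591) = 598*(-1084 + 6591/1310) = 598*(-1413449/1310) = -422621251/655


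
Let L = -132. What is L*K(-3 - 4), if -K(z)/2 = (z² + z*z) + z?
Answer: 24024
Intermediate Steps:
K(z) = -4*z² - 2*z (K(z) = -2*((z² + z*z) + z) = -2*((z² + z²) + z) = -2*(2*z² + z) = -2*(z + 2*z²) = -4*z² - 2*z)
L*K(-3 - 4) = -(-264)*(-3 - 4)*(1 + 2*(-3 - 4)) = -(-264)*(-7)*(1 + 2*(-7)) = -(-264)*(-7)*(1 - 14) = -(-264)*(-7)*(-13) = -132*(-182) = 24024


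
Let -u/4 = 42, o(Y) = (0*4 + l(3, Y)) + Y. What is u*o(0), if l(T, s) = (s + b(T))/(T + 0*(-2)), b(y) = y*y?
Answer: -504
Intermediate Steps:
b(y) = y²
l(T, s) = (s + T²)/T (l(T, s) = (s + T²)/(T + 0*(-2)) = (s + T²)/(T + 0) = (s + T²)/T)
o(Y) = 3 + 4*Y/3 (o(Y) = (0*4 + (3 + Y/3)) + Y = (0 + (3 + Y*(⅓))) + Y = (0 + (3 + Y/3)) + Y = (3 + Y/3) + Y = 3 + 4*Y/3)
u = -168 (u = -4*42 = -168)
u*o(0) = -168*(3 + (4/3)*0) = -168*(3 + 0) = -168*3 = -504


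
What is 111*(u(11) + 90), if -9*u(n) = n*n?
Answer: 25493/3 ≈ 8497.7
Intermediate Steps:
u(n) = -n²/9 (u(n) = -n*n/9 = -n²/9)
111*(u(11) + 90) = 111*(-⅑*11² + 90) = 111*(-⅑*121 + 90) = 111*(-121/9 + 90) = 111*(689/9) = 25493/3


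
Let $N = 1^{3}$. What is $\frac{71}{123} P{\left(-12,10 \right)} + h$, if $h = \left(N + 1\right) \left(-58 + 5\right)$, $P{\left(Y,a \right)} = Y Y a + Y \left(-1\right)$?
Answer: $\frac{30018}{41} \approx 732.15$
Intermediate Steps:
$N = 1$
$P{\left(Y,a \right)} = - Y + a Y^{2}$ ($P{\left(Y,a \right)} = Y^{2} a - Y = a Y^{2} - Y = - Y + a Y^{2}$)
$h = -106$ ($h = \left(1 + 1\right) \left(-58 + 5\right) = 2 \left(-53\right) = -106$)
$\frac{71}{123} P{\left(-12,10 \right)} + h = \frac{71}{123} \left(- 12 \left(-1 - 120\right)\right) - 106 = 71 \cdot \frac{1}{123} \left(- 12 \left(-1 - 120\right)\right) - 106 = \frac{71 \left(\left(-12\right) \left(-121\right)\right)}{123} - 106 = \frac{71}{123} \cdot 1452 - 106 = \frac{34364}{41} - 106 = \frac{30018}{41}$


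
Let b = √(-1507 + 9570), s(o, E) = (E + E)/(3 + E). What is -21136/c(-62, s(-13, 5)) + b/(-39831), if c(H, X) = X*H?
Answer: 42272/155 - √8063/39831 ≈ 272.72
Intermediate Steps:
s(o, E) = 2*E/(3 + E) (s(o, E) = (2*E)/(3 + E) = 2*E/(3 + E))
b = √8063 ≈ 89.794
c(H, X) = H*X
-21136/c(-62, s(-13, 5)) + b/(-39831) = -21136/((-124*5/(3 + 5))) + √8063/(-39831) = -21136/((-124*5/8)) + √8063*(-1/39831) = -21136/((-124*5/8)) - √8063/39831 = -21136/((-62*5/4)) - √8063/39831 = -21136/(-155/2) - √8063/39831 = -21136*(-2/155) - √8063/39831 = 42272/155 - √8063/39831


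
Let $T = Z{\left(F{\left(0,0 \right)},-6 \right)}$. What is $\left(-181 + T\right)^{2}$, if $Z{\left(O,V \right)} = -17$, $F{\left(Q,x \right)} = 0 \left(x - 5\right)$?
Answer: $39204$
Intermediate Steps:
$F{\left(Q,x \right)} = 0$ ($F{\left(Q,x \right)} = 0 \left(-5 + x\right) = 0$)
$T = -17$
$\left(-181 + T\right)^{2} = \left(-181 - 17\right)^{2} = \left(-198\right)^{2} = 39204$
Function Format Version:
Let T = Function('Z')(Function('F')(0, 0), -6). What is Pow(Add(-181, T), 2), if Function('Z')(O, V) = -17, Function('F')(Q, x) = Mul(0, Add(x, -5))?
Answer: 39204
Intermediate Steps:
Function('F')(Q, x) = 0 (Function('F')(Q, x) = Mul(0, Add(-5, x)) = 0)
T = -17
Pow(Add(-181, T), 2) = Pow(Add(-181, -17), 2) = Pow(-198, 2) = 39204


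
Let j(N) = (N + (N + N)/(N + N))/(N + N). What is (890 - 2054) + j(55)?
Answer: -63992/55 ≈ -1163.5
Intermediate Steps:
j(N) = (1 + N)/(2*N) (j(N) = (N + (2*N)/((2*N)))/((2*N)) = (N + (2*N)*(1/(2*N)))*(1/(2*N)) = (N + 1)*(1/(2*N)) = (1 + N)*(1/(2*N)) = (1 + N)/(2*N))
(890 - 2054) + j(55) = (890 - 2054) + (½)*(1 + 55)/55 = -1164 + (½)*(1/55)*56 = -1164 + 28/55 = -63992/55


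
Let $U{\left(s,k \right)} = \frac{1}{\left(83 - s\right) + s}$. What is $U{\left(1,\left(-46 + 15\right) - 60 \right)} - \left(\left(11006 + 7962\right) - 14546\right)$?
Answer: $- \frac{367025}{83} \approx -4422.0$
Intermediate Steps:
$U{\left(s,k \right)} = \frac{1}{83}$
$U{\left(1,\left(-46 + 15\right) - 60 \right)} - \left(\left(11006 + 7962\right) - 14546\right) = \frac{1}{83} - \left(\left(11006 + 7962\right) - 14546\right) = \frac{1}{83} - \left(18968 - 14546\right) = \frac{1}{83} - 4422 = - \frac{367025}{83}$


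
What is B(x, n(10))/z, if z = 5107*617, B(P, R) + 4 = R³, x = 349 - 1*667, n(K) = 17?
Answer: 4909/3151019 ≈ 0.0015579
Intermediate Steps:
x = -318 (x = 349 - 667 = -318)
B(P, R) = -4 + R³
z = 3151019
B(x, n(10))/z = (-4 + 17³)/3151019 = (-4 + 4913)*(1/3151019) = 4909*(1/3151019) = 4909/3151019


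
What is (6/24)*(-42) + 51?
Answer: 81/2 ≈ 40.500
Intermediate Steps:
(6/24)*(-42) + 51 = (6*(1/24))*(-42) + 51 = (¼)*(-42) + 51 = -21/2 + 51 = 81/2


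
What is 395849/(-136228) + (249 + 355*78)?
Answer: 3805678243/136228 ≈ 27936.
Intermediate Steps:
395849/(-136228) + (249 + 355*78) = 395849*(-1/136228) + (249 + 27690) = -395849/136228 + 27939 = 3805678243/136228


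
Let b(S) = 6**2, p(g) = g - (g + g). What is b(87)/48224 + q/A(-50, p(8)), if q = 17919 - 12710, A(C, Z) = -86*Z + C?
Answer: 2854793/349624 ≈ 8.1653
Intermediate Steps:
p(g) = -g (p(g) = g - 2*g = -g)
b(S) = 36
A(C, Z) = C - 86*Z
q = 5209
b(87)/48224 + q/A(-50, p(8)) = 36/48224 + 5209/(-50 - (-86)*8) = 36*(1/48224) + 5209/(-50 - 86*(-8)) = 9/12056 + 5209/(-50 + 688) = 9/12056 + 5209/638 = 2854793/349624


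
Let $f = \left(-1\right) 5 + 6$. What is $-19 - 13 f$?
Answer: $-32$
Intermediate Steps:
$f = 1$ ($f = -5 + 6 = 1$)
$-19 - 13 f = -19 - 13 = -32$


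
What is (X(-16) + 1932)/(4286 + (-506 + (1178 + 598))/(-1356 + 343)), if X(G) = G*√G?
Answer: 23299/51672 - 2026*I/135639 ≈ 0.4509 - 0.014937*I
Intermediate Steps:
X(G) = G^(3/2)
(X(-16) + 1932)/(4286 + (-506 + (1178 + 598))/(-1356 + 343)) = ((-16)^(3/2) + 1932)/(4286 + (-506 + (1178 + 598))/(-1356 + 343)) = (-64*I + 1932)/(4286 + (-506 + 1776)/(-1013)) = (1932 - 64*I)/(4286 + 1270*(-1/1013)) = (1932 - 64*I)/(4286 - 1270/1013) = (1932 - 64*I)/(4340448/1013) = (1932 - 64*I)*(1013/4340448) = 23299/51672 - 2026*I/135639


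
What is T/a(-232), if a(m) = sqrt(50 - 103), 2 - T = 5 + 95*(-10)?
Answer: -947*I*sqrt(53)/53 ≈ -130.08*I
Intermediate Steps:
T = 947 (T = 2 - (5 + 95*(-10)) = 2 - (5 - 950) = 2 - 1*(-945) = 2 + 945 = 947)
a(m) = I*sqrt(53) (a(m) = sqrt(-53) = I*sqrt(53))
T/a(-232) = 947/((I*sqrt(53))) = 947*(-I*sqrt(53)/53) = -947*I*sqrt(53)/53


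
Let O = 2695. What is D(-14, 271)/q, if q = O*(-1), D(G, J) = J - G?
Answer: -57/539 ≈ -0.10575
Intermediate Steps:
q = -2695 (q = 2695*(-1) = -2695)
D(-14, 271)/q = (271 - 1*(-14))/(-2695) = (271 + 14)*(-1/2695) = 285*(-1/2695) = -57/539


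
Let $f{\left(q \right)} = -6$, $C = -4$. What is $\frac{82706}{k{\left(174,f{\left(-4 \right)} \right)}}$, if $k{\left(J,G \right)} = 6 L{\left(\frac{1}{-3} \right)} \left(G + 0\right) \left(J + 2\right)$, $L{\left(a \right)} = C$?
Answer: $\frac{41353}{12672} \approx 3.2633$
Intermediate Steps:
$L{\left(a \right)} = -4$
$k{\left(J,G \right)} = - 24 G \left(2 + J\right)$ ($k{\left(J,G \right)} = 6 \left(-4\right) \left(G + 0\right) \left(J + 2\right) = - 24 G \left(2 + J\right)$)
$\frac{82706}{k{\left(174,f{\left(-4 \right)} \right)}} = \frac{82706}{\left(-24\right) \left(-6\right) \left(2 + 174\right)} = \frac{82706}{\left(-24\right) \left(-6\right) 176} = \frac{82706}{25344} = 82706 \cdot \frac{1}{25344} = \frac{41353}{12672}$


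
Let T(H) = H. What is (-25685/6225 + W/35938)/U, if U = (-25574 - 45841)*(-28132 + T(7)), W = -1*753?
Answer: -185550991/89868031204218750 ≈ -2.0647e-9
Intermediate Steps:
W = -753
U = 2008546875 (U = (-25574 - 45841)*(-28132 + 7) = -71415*(-28125) = 2008546875)
(-25685/6225 + W/35938)/U = (-25685/6225 - 753/35938)/2008546875 = (-25685*1/6225 - 753*1/35938)*(1/2008546875) = (-5137/1245 - 753/35938)*(1/2008546875) = -185550991/44742810*1/2008546875 = -185550991/89868031204218750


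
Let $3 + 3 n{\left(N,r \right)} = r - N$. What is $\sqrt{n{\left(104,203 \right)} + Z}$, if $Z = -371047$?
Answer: $i \sqrt{371015} \approx 609.11 i$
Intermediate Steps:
$n{\left(N,r \right)} = -1 - \frac{N}{3} + \frac{r}{3}$ ($n{\left(N,r \right)} = -1 + \frac{r - N}{3} = -1 - \left(- \frac{r}{3} + \frac{N}{3}\right) = -1 - \frac{N}{3} + \frac{r}{3}$)
$\sqrt{n{\left(104,203 \right)} + Z} = \sqrt{\left(-1 - \frac{104}{3} + \frac{1}{3} \cdot 203\right) - 371047} = \sqrt{\left(-1 - \frac{104}{3} + \frac{203}{3}\right) - 371047} = \sqrt{32 - 371047} = \sqrt{-371015} = i \sqrt{371015}$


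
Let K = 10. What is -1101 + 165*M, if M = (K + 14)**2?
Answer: 93939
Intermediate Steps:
M = 576 (M = (10 + 14)**2 = 24**2 = 576)
-1101 + 165*M = -1101 + 165*576 = -1101 + 95040 = 93939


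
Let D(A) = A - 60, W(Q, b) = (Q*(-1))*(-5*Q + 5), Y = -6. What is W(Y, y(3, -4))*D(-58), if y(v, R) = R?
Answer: -24780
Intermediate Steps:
W(Q, b) = -Q*(5 - 5*Q) (W(Q, b) = (-Q)*(5 - 5*Q) = -Q*(5 - 5*Q))
D(A) = -60 + A
W(Y, y(3, -4))*D(-58) = (5*(-6)*(-1 - 6))*(-60 - 58) = (5*(-6)*(-7))*(-118) = 210*(-118) = -24780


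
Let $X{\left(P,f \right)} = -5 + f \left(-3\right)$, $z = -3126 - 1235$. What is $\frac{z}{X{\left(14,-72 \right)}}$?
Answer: $- \frac{4361}{211} \approx -20.668$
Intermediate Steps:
$z = -4361$ ($z = -3126 - 1235 = -4361$)
$X{\left(P,f \right)} = -5 - 3 f$
$\frac{z}{X{\left(14,-72 \right)}} = - \frac{4361}{-5 - -216} = - \frac{4361}{-5 + 216} = - \frac{4361}{211}$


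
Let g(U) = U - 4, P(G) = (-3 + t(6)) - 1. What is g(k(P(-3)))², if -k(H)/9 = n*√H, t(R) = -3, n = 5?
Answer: -14159 + 360*I*√7 ≈ -14159.0 + 952.47*I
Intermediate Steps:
P(G) = -7 (P(G) = (-3 - 3) - 1 = -6 - 1 = -7)
k(H) = -45*√H
g(U) = -4 + U
g(k(P(-3)))² = (-4 - 45*I*√7)²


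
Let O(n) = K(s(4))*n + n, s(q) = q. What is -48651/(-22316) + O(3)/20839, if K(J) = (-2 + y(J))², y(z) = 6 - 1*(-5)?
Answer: 145618275/66434732 ≈ 2.1919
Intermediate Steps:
y(z) = 11 (y(z) = 6 + 5 = 11)
K(J) = 81 (K(J) = (-2 + 11)² = 9² = 81)
O(n) = 82*n (O(n) = 81*n + n = 82*n)
-48651/(-22316) + O(3)/20839 = -48651/(-22316) + (82*3)/20839 = -48651*(-1/22316) + 246*(1/20839) = 48651/22316 + 246/20839 = 145618275/66434732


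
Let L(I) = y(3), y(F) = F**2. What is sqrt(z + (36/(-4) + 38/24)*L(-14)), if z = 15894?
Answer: sqrt(63309)/2 ≈ 125.81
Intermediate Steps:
L(I) = 9 (L(I) = 3**2 = 9)
sqrt(z + (36/(-4) + 38/24)*L(-14)) = sqrt(15894 + (36/(-4) + 38/24)*9) = sqrt(15894 + (36*(-1/4) + 38*(1/24))*9) = sqrt(15894 + (-9 + 19/12)*9) = sqrt(15894 - 89/12*9) = sqrt(15894 - 267/4) = sqrt(63309/4) = sqrt(63309)/2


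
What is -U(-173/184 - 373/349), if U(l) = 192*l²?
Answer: -49929966243/64432729 ≈ -774.92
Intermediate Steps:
-U(-173/184 - 373/349) = -192*(-173/184 - 373/349)² = -192*(-129009/64216)² = -192*16643322081/4123694656 = -1*49929966243/64432729 = -49929966243/64432729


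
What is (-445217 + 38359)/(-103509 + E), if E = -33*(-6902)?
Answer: -406858/124257 ≈ -3.2743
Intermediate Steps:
E = 227766
(-445217 + 38359)/(-103509 + E) = (-445217 + 38359)/(-103509 + 227766) = -406858/124257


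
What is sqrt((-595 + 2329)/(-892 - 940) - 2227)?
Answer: I*sqrt(467342971)/458 ≈ 47.201*I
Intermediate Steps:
sqrt((-595 + 2329)/(-892 - 940) - 2227) = sqrt(1734/(-1832) - 2227) = sqrt(1734*(-1/1832) - 2227) = sqrt(-867/916 - 2227) = sqrt(-2040799/916) = I*sqrt(467342971)/458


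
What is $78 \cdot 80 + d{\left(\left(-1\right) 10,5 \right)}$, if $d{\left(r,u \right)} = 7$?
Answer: $6247$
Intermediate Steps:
$78 \cdot 80 + d{\left(\left(-1\right) 10,5 \right)} = 78 \cdot 80 + 7 = 6240 + 7 = 6247$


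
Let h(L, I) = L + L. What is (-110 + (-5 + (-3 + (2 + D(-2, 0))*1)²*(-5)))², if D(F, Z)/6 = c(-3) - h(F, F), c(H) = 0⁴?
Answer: 7617600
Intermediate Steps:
c(H) = 0
h(L, I) = 2*L
D(F, Z) = -12*F (D(F, Z) = 6*(0 - 2*F) = 6*(-2*F) = -12*F)
(-110 + (-5 + (-3 + (2 + D(-2, 0))*1)²*(-5)))² = (-110 + (-5 + (-3 + (2 - 12*(-2))*1)²*(-5)))² = (-110 + (-5 + (-3 + (2 + 24)*1)²*(-5)))² = (-110 + (-5 + (-3 + 26*1)²*(-5)))² = (-110 + (-5 + (-3 + 26)²*(-5)))² = (-110 + (-5 + 23²*(-5)))² = (-110 + (-5 + 529*(-5)))² = (-110 + (-5 - 2645))² = (-110 - 2650)² = (-2760)² = 7617600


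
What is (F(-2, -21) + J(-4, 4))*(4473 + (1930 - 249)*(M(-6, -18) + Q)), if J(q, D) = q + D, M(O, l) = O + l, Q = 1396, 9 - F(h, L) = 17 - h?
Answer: -23108050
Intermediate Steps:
F(h, L) = -8 + h (F(h, L) = 9 - (17 - h) = 9 + (-17 + h) = -8 + h)
J(q, D) = D + q
(F(-2, -21) + J(-4, 4))*(4473 + (1930 - 249)*(M(-6, -18) + Q)) = ((-8 - 2) + (4 - 4))*(4473 + (1930 - 249)*((-6 - 18) + 1396)) = (-10 + 0)*(4473 + 1681*(-24 + 1396)) = -10*(4473 + 1681*1372) = -10*(4473 + 2306332) = -10*2310805 = -23108050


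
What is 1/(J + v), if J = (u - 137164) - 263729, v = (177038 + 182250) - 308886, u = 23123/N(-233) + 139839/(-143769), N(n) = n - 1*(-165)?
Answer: -191692/67251690961 ≈ -2.8504e-6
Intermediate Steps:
N(n) = 165 + n (N(n) = n + 165 = 165 + n)
u = -65370189/191692 (u = 23123/(165 - 233) + 139839/(-143769) = 23123/(-68) + 139839*(-1/143769) = 23123*(-1/68) - 46613/47923 = -23123/68 - 46613/47923 = -65370189/191692 ≈ -341.02)
v = 50402 (v = 359288 - 308886 = 50402)
J = -76913351145/191692 (J = (-65370189/191692 - 137164) - 263729 = -26358611677/191692 - 263729 = -76913351145/191692 ≈ -4.0123e+5)
1/(J + v) = 1/(-76913351145/191692 + 50402) = 1/(-67251690961/191692) = -191692/67251690961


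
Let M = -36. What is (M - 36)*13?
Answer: -936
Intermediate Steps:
(M - 36)*13 = (-36 - 36)*13 = -72*13 = -936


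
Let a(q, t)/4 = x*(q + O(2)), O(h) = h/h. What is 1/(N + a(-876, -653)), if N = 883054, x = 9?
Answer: 1/851554 ≈ 1.1743e-6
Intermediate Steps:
O(h) = 1
a(q, t) = 36 + 36*q (a(q, t) = 4*(9*(q + 1)) = 4*(9*(1 + q)) = 4*(9 + 9*q) = 36 + 36*q)
1/(N + a(-876, -653)) = 1/(883054 + (36 + 36*(-876))) = 1/(883054 + (36 - 31536)) = 1/(883054 - 31500) = 1/851554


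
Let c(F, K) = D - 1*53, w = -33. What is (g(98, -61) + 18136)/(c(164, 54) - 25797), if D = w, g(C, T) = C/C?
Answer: -18137/25883 ≈ -0.70073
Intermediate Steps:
g(C, T) = 1
D = -33
c(F, K) = -86 (c(F, K) = -33 - 1*53 = -33 - 53 = -86)
(g(98, -61) + 18136)/(c(164, 54) - 25797) = (1 + 18136)/(-86 - 25797) = 18137/(-25883) = 18137*(-1/25883) = -18137/25883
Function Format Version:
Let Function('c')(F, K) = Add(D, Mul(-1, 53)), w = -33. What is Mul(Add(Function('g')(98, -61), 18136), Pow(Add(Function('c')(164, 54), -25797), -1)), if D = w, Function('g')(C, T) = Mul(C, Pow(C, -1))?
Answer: Rational(-18137, 25883) ≈ -0.70073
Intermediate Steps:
Function('g')(C, T) = 1
D = -33
Function('c')(F, K) = -86 (Function('c')(F, K) = Add(-33, Mul(-1, 53)) = Add(-33, -53) = -86)
Mul(Add(Function('g')(98, -61), 18136), Pow(Add(Function('c')(164, 54), -25797), -1)) = Mul(Add(1, 18136), Pow(Add(-86, -25797), -1)) = Mul(18137, Pow(-25883, -1)) = Mul(18137, Rational(-1, 25883)) = Rational(-18137, 25883)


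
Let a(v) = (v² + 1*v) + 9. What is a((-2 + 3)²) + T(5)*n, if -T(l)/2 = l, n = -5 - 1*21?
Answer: 271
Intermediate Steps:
n = -26 (n = -5 - 21 = -26)
a(v) = 9 + v + v² (a(v) = (v² + v) + 9 = (v + v²) + 9 = 9 + v + v²)
T(l) = -2*l
a((-2 + 3)²) + T(5)*n = (9 + (-2 + 3)² + ((-2 + 3)²)²) - 2*5*(-26) = (9 + 1² + (1²)²) - 10*(-26) = (9 + 1 + 1²) + 260 = (9 + 1 + 1) + 260 = 11 + 260 = 271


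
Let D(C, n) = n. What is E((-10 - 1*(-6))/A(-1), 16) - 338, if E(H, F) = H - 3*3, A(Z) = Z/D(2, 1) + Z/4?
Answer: -1719/5 ≈ -343.80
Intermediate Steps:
A(Z) = 5*Z/4 (A(Z) = Z/1 + Z/4 = Z*1 + Z*(¼) = Z + Z/4 = 5*Z/4)
E(H, F) = -9 + H (E(H, F) = H - 9 = -9 + H)
E((-10 - 1*(-6))/A(-1), 16) - 338 = (-9 + (-10 - 1*(-6))/(((5/4)*(-1)))) - 338 = (-9 + (-10 + 6)/(-5/4)) - 338 = (-9 - 4*(-⅘)) - 338 = (-9 + 16/5) - 338 = -29/5 - 338 = -1719/5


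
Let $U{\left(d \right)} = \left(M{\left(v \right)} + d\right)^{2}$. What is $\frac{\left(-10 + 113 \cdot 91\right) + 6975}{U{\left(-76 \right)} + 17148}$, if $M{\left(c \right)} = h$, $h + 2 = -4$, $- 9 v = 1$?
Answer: $\frac{539}{746} \approx 0.72252$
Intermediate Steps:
$v = - \frac{1}{9}$ ($v = \left(- \frac{1}{9}\right) 1 = - \frac{1}{9} \approx -0.11111$)
$h = -6$ ($h = -2 - 4 = -6$)
$M{\left(c \right)} = -6$
$U{\left(d \right)} = \left(-6 + d\right)^{2}$
$\frac{\left(-10 + 113 \cdot 91\right) + 6975}{U{\left(-76 \right)} + 17148} = \frac{\left(-10 + 113 \cdot 91\right) + 6975}{\left(-6 - 76\right)^{2} + 17148} = \frac{\left(-10 + 10283\right) + 6975}{\left(-82\right)^{2} + 17148} = \frac{10273 + 6975}{6724 + 17148} = \frac{17248}{23872} = 17248 \cdot \frac{1}{23872} = \frac{539}{746}$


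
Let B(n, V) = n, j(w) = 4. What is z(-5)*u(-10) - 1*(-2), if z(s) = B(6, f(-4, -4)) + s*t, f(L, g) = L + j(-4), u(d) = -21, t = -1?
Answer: -229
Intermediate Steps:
f(L, g) = 4 + L (f(L, g) = L + 4 = 4 + L)
z(s) = 6 - s (z(s) = 6 + s*(-1) = 6 - s)
z(-5)*u(-10) - 1*(-2) = (6 - 1*(-5))*(-21) - 1*(-2) = (6 + 5)*(-21) + 2 = 11*(-21) + 2 = -231 + 2 = -229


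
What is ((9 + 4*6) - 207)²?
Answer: 30276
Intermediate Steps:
((9 + 4*6) - 207)² = ((9 + 24) - 207)² = (33 - 207)² = (-174)² = 30276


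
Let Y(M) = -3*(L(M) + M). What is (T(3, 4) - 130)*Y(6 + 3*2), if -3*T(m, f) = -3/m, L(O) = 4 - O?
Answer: 1556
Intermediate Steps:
Y(M) = -12 (Y(M) = -3*((4 - M) + M) = -3*4 = -12)
T(m, f) = 1/m (T(m, f) = -(-1)/m = 1/m)
(T(3, 4) - 130)*Y(6 + 3*2) = (1/3 - 130)*(-12) = (⅓ - 130)*(-12) = -389/3*(-12) = 1556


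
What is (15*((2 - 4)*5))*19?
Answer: -2850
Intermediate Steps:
(15*((2 - 4)*5))*19 = (15*(-2*5))*19 = (15*(-10))*19 = -150*19 = -2850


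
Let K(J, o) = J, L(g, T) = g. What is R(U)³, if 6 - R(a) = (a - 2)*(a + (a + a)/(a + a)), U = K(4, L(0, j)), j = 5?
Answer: -64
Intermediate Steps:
U = 4
R(a) = 6 - (1 + a)*(-2 + a) (R(a) = 6 - (a - 2)*(a + (a + a)/(a + a)) = 6 - (-2 + a)*(a + (2*a)/((2*a))) = 6 - (-2 + a)*(a + (2*a)*(1/(2*a))) = 6 - (-2 + a)*(a + 1) = 6 - (-2 + a)*(1 + a) = 6 - (1 + a)*(-2 + a))
R(U)³ = (8 + 4 - 1*4²)³ = (8 + 4 - 1*16)³ = (8 + 4 - 16)³ = (-4)³ = -64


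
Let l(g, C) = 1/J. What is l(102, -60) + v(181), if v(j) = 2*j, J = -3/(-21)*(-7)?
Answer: 361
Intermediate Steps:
J = -1 (J = -3*(-1/21)*(-7) = (⅐)*(-7) = -1)
l(g, C) = -1 (l(g, C) = 1/(-1) = -1)
l(102, -60) + v(181) = -1 + 2*181 = -1 + 362 = 361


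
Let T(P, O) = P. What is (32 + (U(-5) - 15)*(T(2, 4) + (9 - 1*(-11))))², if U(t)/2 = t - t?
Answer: 88804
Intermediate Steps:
U(t) = 0 (U(t) = 2*(t - t) = 2*0 = 0)
(32 + (U(-5) - 15)*(T(2, 4) + (9 - 1*(-11))))² = (32 + (0 - 15)*(2 + (9 - 1*(-11))))² = (32 - 15*(2 + (9 + 11)))² = (32 - 15*(2 + 20))² = (32 - 15*22)² = (32 - 330)² = (-298)² = 88804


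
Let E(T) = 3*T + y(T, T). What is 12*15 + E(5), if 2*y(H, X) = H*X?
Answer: 415/2 ≈ 207.50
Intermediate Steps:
y(H, X) = H*X/2 (y(H, X) = (H*X)/2 = H*X/2)
E(T) = T**2/2 + 3*T (E(T) = 3*T + T*T/2 = 3*T + T**2/2 = T**2/2 + 3*T)
12*15 + E(5) = 12*15 + (1/2)*5*(6 + 5) = 180 + (1/2)*5*11 = 180 + 55/2 = 415/2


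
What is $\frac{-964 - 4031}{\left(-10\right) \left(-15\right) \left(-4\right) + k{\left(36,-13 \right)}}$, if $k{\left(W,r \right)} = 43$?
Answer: $\frac{4995}{557} \approx 8.9677$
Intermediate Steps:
$\frac{-964 - 4031}{\left(-10\right) \left(-15\right) \left(-4\right) + k{\left(36,-13 \right)}} = \frac{-964 - 4031}{\left(-10\right) \left(-15\right) \left(-4\right) + 43} = - \frac{4995}{150 \left(-4\right) + 43} = - \frac{4995}{-600 + 43} = - \frac{4995}{-557} = \left(-4995\right) \left(- \frac{1}{557}\right) = \frac{4995}{557}$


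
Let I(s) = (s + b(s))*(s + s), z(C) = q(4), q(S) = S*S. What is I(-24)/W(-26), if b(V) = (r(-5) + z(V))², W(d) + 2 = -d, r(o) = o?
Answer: -194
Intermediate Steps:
q(S) = S²
z(C) = 16 (z(C) = 4² = 16)
W(d) = -2 - d
b(V) = 121 (b(V) = (-5 + 16)² = 11² = 121)
I(s) = 2*s*(121 + s) (I(s) = (s + 121)*(s + s) = (121 + s)*(2*s) = 2*s*(121 + s))
I(-24)/W(-26) = (2*(-24)*(121 - 24))/(-2 - 1*(-26)) = (2*(-24)*97)/(-2 + 26) = -4656/24 = -4656*1/24 = -194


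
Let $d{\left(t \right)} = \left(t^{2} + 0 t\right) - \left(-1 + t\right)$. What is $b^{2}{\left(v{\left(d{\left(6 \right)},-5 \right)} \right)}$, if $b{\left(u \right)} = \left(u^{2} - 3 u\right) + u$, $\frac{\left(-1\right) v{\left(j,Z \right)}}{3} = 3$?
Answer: $9801$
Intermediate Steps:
$d{\left(t \right)} = 1 + t^{2} - t$ ($d{\left(t \right)} = \left(t^{2} + 0\right) - \left(-1 + t\right) = t^{2} - \left(-1 + t\right) = 1 + t^{2} - t$)
$v{\left(j,Z \right)} = -9$ ($v{\left(j,Z \right)} = \left(-3\right) 3 = -9$)
$b{\left(u \right)} = u^{2} - 2 u$
$b^{2}{\left(v{\left(d{\left(6 \right)},-5 \right)} \right)} = \left(- 9 \left(-2 - 9\right)\right)^{2} = \left(\left(-9\right) \left(-11\right)\right)^{2} = 99^{2} = 9801$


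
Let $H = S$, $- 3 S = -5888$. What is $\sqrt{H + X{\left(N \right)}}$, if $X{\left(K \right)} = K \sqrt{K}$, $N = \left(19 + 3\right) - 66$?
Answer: $\frac{2 \sqrt{4416 - 198 i \sqrt{11}}}{3} \approx 44.424 - 3.285 i$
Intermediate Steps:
$S = \frac{5888}{3}$ ($S = \left(- \frac{1}{3}\right) \left(-5888\right) = \frac{5888}{3} \approx 1962.7$)
$H = \frac{5888}{3} \approx 1962.7$
$N = -44$ ($N = 22 - 66 = -44$)
$X{\left(K \right)} = K^{\frac{3}{2}}$
$\sqrt{H + X{\left(N \right)}} = \sqrt{\frac{5888}{3} + \left(-44\right)^{\frac{3}{2}}} = \sqrt{\frac{5888}{3} - 88 i \sqrt{11}}$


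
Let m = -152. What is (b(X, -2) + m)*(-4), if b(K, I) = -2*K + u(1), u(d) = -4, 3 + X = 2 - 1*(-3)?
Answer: 640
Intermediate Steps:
X = 2 (X = -3 + (2 - 1*(-3)) = -3 + (2 + 3) = -3 + 5 = 2)
b(K, I) = -4 - 2*K (b(K, I) = -2*K - 4 = -4 - 2*K)
(b(X, -2) + m)*(-4) = ((-4 - 2*2) - 152)*(-4) = ((-4 - 4) - 152)*(-4) = (-8 - 152)*(-4) = -160*(-4) = 640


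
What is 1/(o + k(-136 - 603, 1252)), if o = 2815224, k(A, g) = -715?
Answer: 1/2814509 ≈ 3.5530e-7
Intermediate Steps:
1/(o + k(-136 - 603, 1252)) = 1/(2815224 - 715) = 1/2814509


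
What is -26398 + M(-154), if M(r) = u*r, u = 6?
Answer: -27322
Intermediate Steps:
M(r) = 6*r
-26398 + M(-154) = -26398 + 6*(-154) = -26398 - 924 = -27322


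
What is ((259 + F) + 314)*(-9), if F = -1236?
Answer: 5967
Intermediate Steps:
((259 + F) + 314)*(-9) = ((259 - 1236) + 314)*(-9) = (-977 + 314)*(-9) = -663*(-9) = 5967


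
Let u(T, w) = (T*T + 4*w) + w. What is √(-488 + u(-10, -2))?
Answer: I*√398 ≈ 19.95*I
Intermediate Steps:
u(T, w) = T² + 5*w (u(T, w) = (T² + 4*w) + w = T² + 5*w)
√(-488 + u(-10, -2)) = √(-488 + ((-10)² + 5*(-2))) = √(-488 + (100 - 10)) = √(-488 + 90) = √(-398) = I*√398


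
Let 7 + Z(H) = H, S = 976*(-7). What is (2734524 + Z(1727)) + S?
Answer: 2729412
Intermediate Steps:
S = -6832
Z(H) = -7 + H
(2734524 + Z(1727)) + S = (2734524 + (-7 + 1727)) - 6832 = (2734524 + 1720) - 6832 = 2736244 - 6832 = 2729412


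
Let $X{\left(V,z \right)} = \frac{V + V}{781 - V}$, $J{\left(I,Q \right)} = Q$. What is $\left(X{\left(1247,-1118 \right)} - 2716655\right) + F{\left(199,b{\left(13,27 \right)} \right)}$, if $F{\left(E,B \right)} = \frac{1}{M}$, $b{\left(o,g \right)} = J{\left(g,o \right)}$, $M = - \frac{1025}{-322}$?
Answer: $- \frac{648806333524}{238825} \approx -2.7167 \cdot 10^{6}$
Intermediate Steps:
$M = \frac{1025}{322}$ ($M = \left(-1025\right) \left(- \frac{1}{322}\right) = \frac{1025}{322} \approx 3.1832$)
$b{\left(o,g \right)} = o$
$F{\left(E,B \right)} = \frac{322}{1025}$ ($F{\left(E,B \right)} = \frac{1}{\frac{1025}{322}} = \frac{322}{1025}$)
$X{\left(V,z \right)} = \frac{2 V}{781 - V}$
$\left(X{\left(1247,-1118 \right)} - 2716655\right) + F{\left(199,b{\left(13,27 \right)} \right)} = \left(\left(-2\right) 1247 \frac{1}{-781 + 1247} - 2716655\right) + \frac{322}{1025} = \left(\left(-2\right) 1247 \cdot \frac{1}{466} - 2716655\right) + \frac{322}{1025} = \left(- \frac{1247}{233} - 2716655\right) + \frac{322}{1025} = - \frac{632981862}{233} + \frac{322}{1025} = - \frac{648806333524}{238825}$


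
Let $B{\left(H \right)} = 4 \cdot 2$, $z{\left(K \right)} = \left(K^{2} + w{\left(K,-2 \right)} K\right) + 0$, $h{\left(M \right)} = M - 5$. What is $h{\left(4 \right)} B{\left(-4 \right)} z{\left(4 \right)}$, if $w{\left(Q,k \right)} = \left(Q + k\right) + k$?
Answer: $-128$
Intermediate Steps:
$w{\left(Q,k \right)} = Q + 2 k$
$h{\left(M \right)} = -5 + M$
$z{\left(K \right)} = K^{2} + K \left(-4 + K\right)$ ($z{\left(K \right)} = \left(K^{2} + \left(K + 2 \left(-2\right)\right) K\right) + 0 = \left(K^{2} + \left(K - 4\right) K\right) + 0 = \left(K^{2} + \left(-4 + K\right) K\right) + 0 = \left(K^{2} + K \left(-4 + K\right)\right) + 0 = K^{2} + K \left(-4 + K\right)$)
$B{\left(H \right)} = 8$
$h{\left(4 \right)} B{\left(-4 \right)} z{\left(4 \right)} = \left(-5 + 4\right) 8 \cdot 2 \cdot 4 \left(-2 + 4\right) = \left(-1\right) 8 \cdot 2 \cdot 4 \cdot 2 = \left(-8\right) 16 = -128$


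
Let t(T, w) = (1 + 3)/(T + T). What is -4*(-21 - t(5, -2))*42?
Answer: 17976/5 ≈ 3595.2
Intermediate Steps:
t(T, w) = 2/T (t(T, w) = 4/((2*T)) = 4*(1/(2*T)) = 2/T)
-4*(-21 - t(5, -2))*42 = -4*(-21 - 2/5)*42 = -4*(-21 - 1*⅖)*42 = -4*(-21 - ⅖)*42 = -4*(-107/5)*42 = (428/5)*42 = 17976/5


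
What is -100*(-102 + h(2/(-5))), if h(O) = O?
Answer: 10240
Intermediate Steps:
-100*(-102 + h(2/(-5))) = -100*(-102 + 2/(-5)) = -100*(-102 + 2*(-⅕)) = -100*(-102 - ⅖) = -100*(-512/5) = 10240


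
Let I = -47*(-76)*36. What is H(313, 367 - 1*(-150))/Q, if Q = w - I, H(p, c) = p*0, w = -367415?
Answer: 0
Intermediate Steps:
I = 128592 (I = 3572*36 = 128592)
H(p, c) = 0
Q = -496007 (Q = -367415 - 1*128592 = -367415 - 128592 = -496007)
H(313, 367 - 1*(-150))/Q = 0/(-496007) = 0*(-1/496007) = 0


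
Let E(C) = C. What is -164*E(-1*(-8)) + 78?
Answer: -1234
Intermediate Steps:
-164*E(-1*(-8)) + 78 = -(-164)*(-8) + 78 = -164*8 + 78 = -1312 + 78 = -1234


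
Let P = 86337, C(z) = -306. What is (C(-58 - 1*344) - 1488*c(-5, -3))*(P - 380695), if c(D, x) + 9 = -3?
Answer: -5165982900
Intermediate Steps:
c(D, x) = -12 (c(D, x) = -9 - 3 = -12)
(C(-58 - 1*344) - 1488*c(-5, -3))*(P - 380695) = (-306 - 1488*(-12))*(86337 - 380695) = (-306 + 17856)*(-294358) = 17550*(-294358) = -5165982900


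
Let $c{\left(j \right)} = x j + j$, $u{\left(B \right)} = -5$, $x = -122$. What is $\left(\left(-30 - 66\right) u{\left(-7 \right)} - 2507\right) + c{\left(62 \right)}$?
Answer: $-9529$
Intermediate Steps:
$c{\left(j \right)} = - 121 j$ ($c{\left(j \right)} = - 122 j + j = - 121 j$)
$\left(\left(-30 - 66\right) u{\left(-7 \right)} - 2507\right) + c{\left(62 \right)} = \left(\left(-30 - 66\right) \left(-5\right) - 2507\right) - 7502 = \left(\left(-96\right) \left(-5\right) - 2507\right) - 7502 = \left(480 - 2507\right) - 7502 = -2027 - 7502 = -9529$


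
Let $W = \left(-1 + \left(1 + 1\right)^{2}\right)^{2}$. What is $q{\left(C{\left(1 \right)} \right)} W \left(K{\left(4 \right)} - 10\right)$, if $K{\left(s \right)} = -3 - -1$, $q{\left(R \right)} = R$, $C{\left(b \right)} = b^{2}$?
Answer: $-108$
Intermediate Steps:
$K{\left(s \right)} = -2$ ($K{\left(s \right)} = -3 + 1 = -2$)
$W = 9$ ($W = \left(-1 + 2^{2}\right)^{2} = \left(-1 + 4\right)^{2} = 3^{2} = 9$)
$q{\left(C{\left(1 \right)} \right)} W \left(K{\left(4 \right)} - 10\right) = 1^{2} \cdot 9 \left(-2 - 10\right) = 1 \cdot 9 \left(-2 - 10\right) = 9 \left(-12\right) = -108$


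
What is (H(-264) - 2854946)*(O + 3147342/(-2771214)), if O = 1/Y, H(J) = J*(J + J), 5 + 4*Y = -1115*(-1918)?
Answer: 3046301398372583866/987736877985 ≈ 3.0841e+6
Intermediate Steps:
Y = 2138565/4 (Y = -5/4 + (-1115*(-1918))/4 = -5/4 + (1/4)*2138570 = -5/4 + 1069285/2 = 2138565/4 ≈ 5.3464e+5)
H(J) = 2*J**2 (H(J) = J*(2*J) = 2*J**2)
O = 4/2138565 (O = 1/(2138565/4) = 4/2138565 ≈ 1.8704e-6)
(H(-264) - 2854946)*(O + 3147342/(-2771214)) = (2*(-264)**2 - 2854946)*(4/2138565 + 3147342/(-2771214)) = (2*69696 - 2854946)*(4/2138565 + 3147342*(-1/2771214)) = (139392 - 2854946)*(4/2138565 - 524557/461869) = -2715554*(-1121797393229/987736877985) = 3046301398372583866/987736877985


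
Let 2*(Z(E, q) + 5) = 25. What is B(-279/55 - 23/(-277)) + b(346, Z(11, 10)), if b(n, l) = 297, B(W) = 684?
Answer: 981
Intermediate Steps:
Z(E, q) = 15/2 (Z(E, q) = -5 + (½)*25 = -5 + 25/2 = 15/2)
B(-279/55 - 23/(-277)) + b(346, Z(11, 10)) = 684 + 297 = 981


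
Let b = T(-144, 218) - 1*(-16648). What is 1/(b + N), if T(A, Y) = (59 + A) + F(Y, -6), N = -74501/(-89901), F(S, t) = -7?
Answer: 12843/212639351 ≈ 6.0398e-5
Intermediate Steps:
N = 10643/12843 (N = -74501*(-1/89901) = 10643/12843 ≈ 0.82870)
T(A, Y) = 52 + A (T(A, Y) = (59 + A) - 7 = 52 + A)
b = 16556 (b = (52 - 144) - 1*(-16648) = -92 + 16648 = 16556)
1/(b + N) = 1/(16556 + 10643/12843) = 1/(212639351/12843) = 12843/212639351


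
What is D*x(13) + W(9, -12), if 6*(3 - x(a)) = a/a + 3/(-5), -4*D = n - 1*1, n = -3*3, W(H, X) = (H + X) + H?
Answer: 40/3 ≈ 13.333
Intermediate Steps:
W(H, X) = X + 2*H
n = -9
D = 5/2 (D = -(-9 - 1*1)/4 = -(-9 - 1)/4 = -¼*(-10) = 5/2 ≈ 2.5000)
x(a) = 44/15 (x(a) = 3 - (a/a + 3/(-5))/6 = 3 - (1 + 3*(-⅕))/6 = 3 - (1 - ⅗)/6 = 3 - ⅙*⅖ = 3 - 1/15 = 44/15)
D*x(13) + W(9, -12) = (5/2)*(44/15) + (-12 + 2*9) = 22/3 + (-12 + 18) = 22/3 + 6 = 40/3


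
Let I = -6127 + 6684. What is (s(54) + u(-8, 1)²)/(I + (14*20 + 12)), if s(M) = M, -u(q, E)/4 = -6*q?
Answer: 12306/283 ≈ 43.484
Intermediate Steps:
u(q, E) = 24*q (u(q, E) = -(-24)*q = 24*q)
I = 557
(s(54) + u(-8, 1)²)/(I + (14*20 + 12)) = (54 + (24*(-8))²)/(557 + (14*20 + 12)) = (54 + (-192)²)/(557 + (280 + 12)) = (54 + 36864)/(557 + 292) = 36918/849 = 36918*(1/849) = 12306/283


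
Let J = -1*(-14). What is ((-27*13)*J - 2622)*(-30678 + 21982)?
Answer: 65533056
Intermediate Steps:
J = 14
((-27*13)*J - 2622)*(-30678 + 21982) = (-27*13*14 - 2622)*(-30678 + 21982) = (-351*14 - 2622)*(-8696) = (-4914 - 2622)*(-8696) = -7536*(-8696) = 65533056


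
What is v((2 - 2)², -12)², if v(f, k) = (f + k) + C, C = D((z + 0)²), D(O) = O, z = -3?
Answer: 9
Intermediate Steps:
C = 9 (C = (-3 + 0)² = (-3)² = 9)
v(f, k) = 9 + f + k (v(f, k) = (f + k) + 9 = 9 + f + k)
v((2 - 2)², -12)² = (9 + (2 - 2)² - 12)² = (9 + 0² - 12)² = (9 + 0 - 12)² = (-3)² = 9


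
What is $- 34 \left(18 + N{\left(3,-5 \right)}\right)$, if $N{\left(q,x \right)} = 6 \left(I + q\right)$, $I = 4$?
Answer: $-2040$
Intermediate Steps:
$N{\left(q,x \right)} = 24 + 6 q$ ($N{\left(q,x \right)} = 6 \left(4 + q\right) = 24 + 6 q$)
$- 34 \left(18 + N{\left(3,-5 \right)}\right) = - 34 \left(18 + \left(24 + 6 \cdot 3\right)\right) = - 34 \left(18 + \left(24 + 18\right)\right) = - 34 \left(18 + 42\right) = \left(-34\right) 60 = -2040$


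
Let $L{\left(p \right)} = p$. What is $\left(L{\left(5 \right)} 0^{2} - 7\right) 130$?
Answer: $-910$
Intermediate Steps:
$\left(L{\left(5 \right)} 0^{2} - 7\right) 130 = \left(5 \cdot 0^{2} - 7\right) 130 = \left(5 \cdot 0 - 7\right) 130 = \left(0 - 7\right) 130 = \left(-7\right) 130 = -910$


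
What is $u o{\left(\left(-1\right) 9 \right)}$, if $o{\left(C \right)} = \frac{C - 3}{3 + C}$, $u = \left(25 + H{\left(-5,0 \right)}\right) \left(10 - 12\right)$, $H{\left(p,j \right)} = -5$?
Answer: $-80$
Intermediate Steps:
$u = -40$ ($u = \left(25 - 5\right) \left(10 - 12\right) = 20 \left(-2\right) = -40$)
$o{\left(C \right)} = \frac{-3 + C}{3 + C}$
$u o{\left(\left(-1\right) 9 \right)} = - 40 \frac{-3 - 9}{3 - 9} = - 40 \frac{1}{-6} \left(-12\right) = - 40 \left(\left(- \frac{1}{6}\right) \left(-12\right)\right) = \left(-40\right) 2 = -80$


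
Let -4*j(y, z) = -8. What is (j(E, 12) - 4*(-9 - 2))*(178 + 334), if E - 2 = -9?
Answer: 23552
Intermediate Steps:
E = -7 (E = 2 - 9 = -7)
j(y, z) = 2 (j(y, z) = -1/4*(-8) = 2)
(j(E, 12) - 4*(-9 - 2))*(178 + 334) = (2 - 4*(-9 - 2))*(178 + 334) = (2 - 4*(-11))*512 = (2 + 44)*512 = 46*512 = 23552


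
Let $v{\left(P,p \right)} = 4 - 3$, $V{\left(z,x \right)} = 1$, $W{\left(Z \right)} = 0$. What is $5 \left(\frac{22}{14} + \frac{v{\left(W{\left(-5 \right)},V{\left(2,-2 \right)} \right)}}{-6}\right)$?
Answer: $\frac{295}{42} \approx 7.0238$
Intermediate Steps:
$v{\left(P,p \right)} = 1$
$5 \left(\frac{22}{14} + \frac{v{\left(W{\left(-5 \right)},V{\left(2,-2 \right)} \right)}}{-6}\right) = 5 \left(\frac{22}{14} + 1 \frac{1}{-6}\right) = 5 \left(22 \cdot \frac{1}{14} + 1 \left(- \frac{1}{6}\right)\right) = 5 \left(\frac{11}{7} - \frac{1}{6}\right) = 5 \cdot \frac{59}{42} = \frac{295}{42}$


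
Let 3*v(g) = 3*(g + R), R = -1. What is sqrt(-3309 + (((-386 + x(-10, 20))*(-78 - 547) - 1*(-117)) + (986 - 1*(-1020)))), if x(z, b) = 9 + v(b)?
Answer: 2*sqrt(55641) ≈ 471.77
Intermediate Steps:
v(g) = -1 + g (v(g) = (3*(g - 1))/3 = (3*(-1 + g))/3 = (-3 + 3*g)/3 = -1 + g)
x(z, b) = 8 + b (x(z, b) = 9 + (-1 + b) = 8 + b)
sqrt(-3309 + (((-386 + x(-10, 20))*(-78 - 547) - 1*(-117)) + (986 - 1*(-1020)))) = sqrt(-3309 + (((-386 + (8 + 20))*(-78 - 547) - 1*(-117)) + (986 - 1*(-1020)))) = sqrt(-3309 + (((-386 + 28)*(-625) + 117) + (986 + 1020))) = sqrt(-3309 + ((-358*(-625) + 117) + 2006)) = sqrt(-3309 + ((223750 + 117) + 2006)) = sqrt(-3309 + (223867 + 2006)) = sqrt(-3309 + 225873) = sqrt(222564) = 2*sqrt(55641)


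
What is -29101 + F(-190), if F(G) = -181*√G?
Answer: -29101 - 181*I*√190 ≈ -29101.0 - 2494.9*I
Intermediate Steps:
-29101 + F(-190) = -29101 - 181*I*√190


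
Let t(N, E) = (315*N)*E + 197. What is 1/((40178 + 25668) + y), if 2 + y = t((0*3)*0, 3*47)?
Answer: 1/66041 ≈ 1.5142e-5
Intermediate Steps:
t(N, E) = 197 + 315*E*N (t(N, E) = 315*E*N + 197 = 197 + 315*E*N)
y = 195 (y = -2 + (197 + 315*(3*47)*((0*3)*0)) = -2 + (197 + 315*141*(0*0)) = -2 + (197 + 315*141*0) = -2 + (197 + 0) = -2 + 197 = 195)
1/((40178 + 25668) + y) = 1/((40178 + 25668) + 195) = 1/(65846 + 195) = 1/66041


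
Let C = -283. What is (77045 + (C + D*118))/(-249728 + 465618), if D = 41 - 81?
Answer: 36021/107945 ≈ 0.33370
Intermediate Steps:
D = -40
(77045 + (C + D*118))/(-249728 + 465618) = (77045 + (-283 - 40*118))/(-249728 + 465618) = (77045 + (-283 - 4720))/215890 = (77045 - 5003)*(1/215890) = 72042*(1/215890) = 36021/107945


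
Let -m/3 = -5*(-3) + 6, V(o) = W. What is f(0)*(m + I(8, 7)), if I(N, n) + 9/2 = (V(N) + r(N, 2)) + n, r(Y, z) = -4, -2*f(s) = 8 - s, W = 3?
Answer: 246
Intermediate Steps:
V(o) = 3
f(s) = -4 + s/2 (f(s) = -(8 - s)/2 = -4 + s/2)
m = -63 (m = -3*(-5*(-3) + 6) = -3*(15 + 6) = -3*21 = -63)
I(N, n) = -11/2 + n (I(N, n) = -9/2 + ((3 - 4) + n) = -9/2 + (-1 + n) = -11/2 + n)
f(0)*(m + I(8, 7)) = (-4 + (1/2)*0)*(-63 + (-11/2 + 7)) = (-4 + 0)*(-63 + 3/2) = -4*(-123/2) = 246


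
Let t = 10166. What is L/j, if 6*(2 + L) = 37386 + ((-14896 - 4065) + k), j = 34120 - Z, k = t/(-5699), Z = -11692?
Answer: 104925521/1566495528 ≈ 0.066981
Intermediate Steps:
k = -10166/5699 (k = 10166/(-5699) = 10166*(-1/5699) = -10166/5699 ≈ -1.7838)
j = 45812 (j = 34120 - 1*(-11692) = 34120 + 11692 = 45812)
L = 104925521/34194 (L = -2 + (37386 + ((-14896 - 4065) - 10166/5699))/6 = -2 + (37386 + (-18961 - 10166/5699))/6 = -2 + (37386 - 108068905/5699)/6 = -2 + (⅙)*(104993909/5699) = -2 + 104993909/34194 = 104925521/34194 ≈ 3068.5)
L/j = (104925521/34194)/45812 = (104925521/34194)*(1/45812) = 104925521/1566495528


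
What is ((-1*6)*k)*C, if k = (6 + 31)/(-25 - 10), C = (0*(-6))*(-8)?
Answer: 0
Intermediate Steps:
C = 0 (C = 0*(-8) = 0)
k = -37/35 (k = 37/(-35) = 37*(-1/35) = -37/35 ≈ -1.0571)
((-1*6)*k)*C = (-1*6*(-37/35))*0 = -6*(-37/35)*0 = (222/35)*0 = 0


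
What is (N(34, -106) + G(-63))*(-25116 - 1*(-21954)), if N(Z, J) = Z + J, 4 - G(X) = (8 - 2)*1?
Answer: 233988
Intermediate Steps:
G(X) = -2 (G(X) = 4 - (8 - 2) = 4 - 6 = -2)
N(Z, J) = J + Z
(N(34, -106) + G(-63))*(-25116 - 1*(-21954)) = ((-106 + 34) - 2)*(-25116 - 1*(-21954)) = (-72 - 2)*(-25116 + 21954) = -74*(-3162) = 233988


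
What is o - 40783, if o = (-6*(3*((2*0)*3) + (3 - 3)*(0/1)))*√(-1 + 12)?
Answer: -40783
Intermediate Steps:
o = 0 (o = (-6*(3*(0*3) + 0*(0*1)))*√11 = (-6*(3*0 + 0*0))*√11 = (-6*(0 + 0))*√11 = (-6*0)*√11 = 0*√11 = 0)
o - 40783 = 0 - 40783 = -40783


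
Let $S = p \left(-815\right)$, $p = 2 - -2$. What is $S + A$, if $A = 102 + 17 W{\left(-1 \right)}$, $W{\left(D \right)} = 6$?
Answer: $-3056$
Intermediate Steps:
$p = 4$ ($p = 2 + 2 = 4$)
$A = 204$ ($A = 102 + 17 \cdot 6 = 102 + 102 = 204$)
$S = -3260$ ($S = 4 \left(-815\right) = -3260$)
$S + A = -3260 + 204 = -3056$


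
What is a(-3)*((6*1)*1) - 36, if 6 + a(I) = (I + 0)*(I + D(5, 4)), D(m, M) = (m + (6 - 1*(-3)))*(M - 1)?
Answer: -774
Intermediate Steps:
D(m, M) = (-1 + M)*(9 + m) (D(m, M) = (m + (6 + 3))*(-1 + M) = (m + 9)*(-1 + M) = (9 + m)*(-1 + M) = (-1 + M)*(9 + m))
a(I) = -6 + I*(42 + I) (a(I) = -6 + (I + 0)*(I + (-9 - 1*5 + 9*4 + 4*5)) = -6 + I*(I + (-9 - 5 + 36 + 20)) = -6 + I*(I + 42) = -6 + I*(42 + I))
a(-3)*((6*1)*1) - 36 = (-6 + (-3)² + 42*(-3))*((6*1)*1) - 36 = (-6 + 9 - 126)*(6*1) - 36 = -123*6 - 36 = -738 - 36 = -774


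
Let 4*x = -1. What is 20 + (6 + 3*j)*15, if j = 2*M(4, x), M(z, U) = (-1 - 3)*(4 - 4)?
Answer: 110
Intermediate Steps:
x = -¼ (x = (¼)*(-1) = -¼ ≈ -0.25000)
M(z, U) = 0 (M(z, U) = -4*0 = 0)
j = 0 (j = 2*0 = 0)
20 + (6 + 3*j)*15 = 20 + (6 + 3*0)*15 = 20 + (6 + 0)*15 = 20 + 6*15 = 20 + 90 = 110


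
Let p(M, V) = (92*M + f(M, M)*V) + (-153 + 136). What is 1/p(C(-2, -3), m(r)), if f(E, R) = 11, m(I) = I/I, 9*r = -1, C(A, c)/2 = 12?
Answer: 1/2202 ≈ 0.00045413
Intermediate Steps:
C(A, c) = 24 (C(A, c) = 2*12 = 24)
r = -⅑ (r = (⅑)*(-1) = -⅑ ≈ -0.11111)
m(I) = 1
p(M, V) = -17 + 11*V + 92*M (p(M, V) = (92*M + 11*V) + (-153 + 136) = (11*V + 92*M) - 17 = -17 + 11*V + 92*M)
1/p(C(-2, -3), m(r)) = 1/(-17 + 11*1 + 92*24) = 1/(-17 + 11 + 2208) = 1/2202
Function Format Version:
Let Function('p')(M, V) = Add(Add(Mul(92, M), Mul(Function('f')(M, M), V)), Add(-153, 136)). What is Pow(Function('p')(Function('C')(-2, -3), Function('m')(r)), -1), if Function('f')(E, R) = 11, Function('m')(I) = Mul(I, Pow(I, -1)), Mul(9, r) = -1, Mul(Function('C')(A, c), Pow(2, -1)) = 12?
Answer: Rational(1, 2202) ≈ 0.00045413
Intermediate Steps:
Function('C')(A, c) = 24 (Function('C')(A, c) = Mul(2, 12) = 24)
r = Rational(-1, 9) (r = Mul(Rational(1, 9), -1) = Rational(-1, 9) ≈ -0.11111)
Function('m')(I) = 1
Function('p')(M, V) = Add(-17, Mul(11, V), Mul(92, M)) (Function('p')(M, V) = Add(Add(Mul(92, M), Mul(11, V)), Add(-153, 136)) = Add(Add(Mul(11, V), Mul(92, M)), -17) = Add(-17, Mul(11, V), Mul(92, M)))
Pow(Function('p')(Function('C')(-2, -3), Function('m')(r)), -1) = Pow(Add(-17, Mul(11, 1), Mul(92, 24)), -1) = Pow(Add(-17, 11, 2208), -1) = Pow(2202, -1) = Rational(1, 2202)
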